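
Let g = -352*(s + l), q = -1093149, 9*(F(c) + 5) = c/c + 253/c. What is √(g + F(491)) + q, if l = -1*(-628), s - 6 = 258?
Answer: -1093149 + I*√681270673677/1473 ≈ -1.0931e+6 + 560.35*I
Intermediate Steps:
s = 264 (s = 6 + 258 = 264)
l = 628
F(c) = -44/9 + 253/(9*c) (F(c) = -5 + (c/c + 253/c)/9 = -5 + (1 + 253/c)/9 = -5 + (⅑ + 253/(9*c)) = -44/9 + 253/(9*c))
g = -313984 (g = -352*(264 + 628) = -352*892 = -313984)
√(g + F(491)) + q = √(-313984 + (11/9)*(23 - 4*491)/491) - 1093149 = √(-313984 + (11/9)*(1/491)*(23 - 1964)) - 1093149 = √(-313984 + (11/9)*(1/491)*(-1941)) - 1093149 = √(-313984 - 7117/1473) - 1093149 = √(-462505549/1473) - 1093149 = I*√681270673677/1473 - 1093149 = -1093149 + I*√681270673677/1473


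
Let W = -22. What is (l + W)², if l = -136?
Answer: 24964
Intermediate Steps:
(l + W)² = (-136 - 22)² = (-158)² = 24964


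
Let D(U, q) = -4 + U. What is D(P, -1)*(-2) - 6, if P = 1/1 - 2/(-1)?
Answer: -4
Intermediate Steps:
P = 3 (P = 1*1 - 2*(-1) = 1 + 2 = 3)
D(P, -1)*(-2) - 6 = (-4 + 3)*(-2) - 6 = -1*(-2) - 6 = 2 - 6 = -4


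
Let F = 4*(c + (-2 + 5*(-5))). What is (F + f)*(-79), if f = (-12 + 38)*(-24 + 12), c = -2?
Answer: 33812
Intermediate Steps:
F = -116 (F = 4*(-2 + (-2 + 5*(-5))) = 4*(-2 + (-2 - 25)) = 4*(-2 - 27) = 4*(-29) = -116)
f = -312 (f = 26*(-12) = -312)
(F + f)*(-79) = (-116 - 312)*(-79) = -428*(-79) = 33812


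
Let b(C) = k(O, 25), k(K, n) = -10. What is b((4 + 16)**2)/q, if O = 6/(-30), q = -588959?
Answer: 10/588959 ≈ 1.6979e-5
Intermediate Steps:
O = -1/5 (O = 6*(-1/30) = -1/5 ≈ -0.20000)
b(C) = -10
b((4 + 16)**2)/q = -10/(-588959) = -10*(-1/588959) = 10/588959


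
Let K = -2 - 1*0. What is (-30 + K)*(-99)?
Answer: 3168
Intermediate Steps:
K = -2 (K = -2 + 0 = -2)
(-30 + K)*(-99) = (-30 - 2)*(-99) = -32*(-99) = 3168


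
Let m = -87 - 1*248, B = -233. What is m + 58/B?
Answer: -78113/233 ≈ -335.25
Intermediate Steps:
m = -335 (m = -87 - 248 = -335)
m + 58/B = -335 + 58/(-233) = -335 + 58*(-1/233) = -335 - 58/233 = -78113/233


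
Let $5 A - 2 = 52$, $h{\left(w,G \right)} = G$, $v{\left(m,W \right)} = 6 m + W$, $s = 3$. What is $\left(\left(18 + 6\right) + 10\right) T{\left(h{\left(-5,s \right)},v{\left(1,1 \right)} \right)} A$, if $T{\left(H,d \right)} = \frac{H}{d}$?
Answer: $\frac{5508}{35} \approx 157.37$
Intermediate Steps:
$v{\left(m,W \right)} = W + 6 m$
$A = \frac{54}{5}$ ($A = \frac{2}{5} + \frac{1}{5} \cdot 52 = \frac{2}{5} + \frac{52}{5} = \frac{54}{5} \approx 10.8$)
$\left(\left(18 + 6\right) + 10\right) T{\left(h{\left(-5,s \right)},v{\left(1,1 \right)} \right)} A = \left(\left(18 + 6\right) + 10\right) \frac{3}{1 + 6 \cdot 1} \cdot \frac{54}{5} = \left(24 + 10\right) \frac{3}{1 + 6} \cdot \frac{54}{5} = 34 \cdot \frac{3}{7} \cdot \frac{54}{5} = \frac{102}{7} \cdot \frac{54}{5} = \frac{5508}{35}$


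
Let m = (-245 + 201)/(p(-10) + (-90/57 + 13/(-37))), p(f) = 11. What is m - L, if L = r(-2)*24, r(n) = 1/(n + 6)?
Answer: -17297/1594 ≈ -10.851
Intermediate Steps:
r(n) = 1/(6 + n)
m = -7733/1594 (m = (-245 + 201)/(11 + (-90/57 + 13/(-37))) = -44/(11 + (-90*1/57 + 13*(-1/37))) = -44/(11 + (-30/19 - 13/37)) = -44/(11 - 1357/703) = -44/6376/703 = -44*703/6376 = -7733/1594 ≈ -4.8513)
L = 6 (L = 24/(6 - 2) = 24/4 = (¼)*24 = 6)
m - L = -7733/1594 - 1*6 = -7733/1594 - 6 = -17297/1594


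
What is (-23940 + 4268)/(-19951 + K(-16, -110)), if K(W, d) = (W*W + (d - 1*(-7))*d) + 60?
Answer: 19672/8305 ≈ 2.3687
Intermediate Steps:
K(W, d) = 60 + W² + d*(7 + d) (K(W, d) = (W² + (d + 7)*d) + 60 = (W² + (7 + d)*d) + 60 = (W² + d*(7 + d)) + 60 = 60 + W² + d*(7 + d))
(-23940 + 4268)/(-19951 + K(-16, -110)) = (-23940 + 4268)/(-19951 + (60 + (-16)² + (-110)² + 7*(-110))) = -19672/(-19951 + (60 + 256 + 12100 - 770)) = -19672/(-19951 + 11646) = -19672/(-8305) = -19672*(-1/8305) = 19672/8305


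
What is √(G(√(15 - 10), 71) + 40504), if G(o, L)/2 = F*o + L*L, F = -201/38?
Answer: √(18261546 - 3819*√5)/19 ≈ 224.86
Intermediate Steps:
F = -201/38 (F = -201*1/38 = -201/38 ≈ -5.2895)
G(o, L) = 2*L² - 201*o/19 (G(o, L) = 2*(-201*o/38 + L*L) = 2*(-201*o/38 + L²) = 2*(L² - 201*o/38) = 2*L² - 201*o/19)
√(G(√(15 - 10), 71) + 40504) = √((2*71² - 201*√(15 - 10)/19) + 40504) = √((2*5041 - 201*√5/19) + 40504) = √((10082 - 201*√5/19) + 40504) = √(50586 - 201*√5/19)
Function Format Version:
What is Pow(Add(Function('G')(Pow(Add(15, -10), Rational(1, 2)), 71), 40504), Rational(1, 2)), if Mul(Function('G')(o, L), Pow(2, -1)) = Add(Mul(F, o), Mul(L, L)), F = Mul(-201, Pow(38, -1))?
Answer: Mul(Rational(1, 19), Pow(Add(18261546, Mul(-3819, Pow(5, Rational(1, 2)))), Rational(1, 2))) ≈ 224.86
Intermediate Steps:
F = Rational(-201, 38) (F = Mul(-201, Rational(1, 38)) = Rational(-201, 38) ≈ -5.2895)
Function('G')(o, L) = Add(Mul(2, Pow(L, 2)), Mul(Rational(-201, 19), o)) (Function('G')(o, L) = Mul(2, Add(Mul(Rational(-201, 38), o), Mul(L, L))) = Mul(2, Add(Mul(Rational(-201, 38), o), Pow(L, 2))) = Mul(2, Add(Pow(L, 2), Mul(Rational(-201, 38), o))) = Add(Mul(2, Pow(L, 2)), Mul(Rational(-201, 19), o)))
Pow(Add(Function('G')(Pow(Add(15, -10), Rational(1, 2)), 71), 40504), Rational(1, 2)) = Pow(Add(Add(Mul(2, Pow(71, 2)), Mul(Rational(-201, 19), Pow(Add(15, -10), Rational(1, 2)))), 40504), Rational(1, 2)) = Pow(Add(Add(Mul(2, 5041), Mul(Rational(-201, 19), Pow(5, Rational(1, 2)))), 40504), Rational(1, 2)) = Pow(Add(Add(10082, Mul(Rational(-201, 19), Pow(5, Rational(1, 2)))), 40504), Rational(1, 2)) = Pow(Add(50586, Mul(Rational(-201, 19), Pow(5, Rational(1, 2)))), Rational(1, 2))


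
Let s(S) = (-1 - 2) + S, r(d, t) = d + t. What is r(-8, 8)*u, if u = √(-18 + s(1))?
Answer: 0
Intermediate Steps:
s(S) = -3 + S
u = 2*I*√5 (u = √(-18 + (-3 + 1)) = √(-18 - 2) = √(-20) = 2*I*√5 ≈ 4.4721*I)
r(-8, 8)*u = (-8 + 8)*(2*I*√5) = 0*(2*I*√5) = 0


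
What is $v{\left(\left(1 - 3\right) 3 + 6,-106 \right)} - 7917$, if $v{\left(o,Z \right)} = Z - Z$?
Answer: $-7917$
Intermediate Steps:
$v{\left(o,Z \right)} = 0$
$v{\left(\left(1 - 3\right) 3 + 6,-106 \right)} - 7917 = 0 - 7917 = -7917$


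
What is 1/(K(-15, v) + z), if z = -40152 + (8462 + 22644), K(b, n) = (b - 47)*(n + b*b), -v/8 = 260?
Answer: 1/105964 ≈ 9.4372e-6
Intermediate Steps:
v = -2080 (v = -8*260 = -2080)
K(b, n) = (-47 + b)*(n + b²)
z = -9046 (z = -40152 + 31106 = -9046)
1/(K(-15, v) + z) = 1/(((-15)³ - 47*(-2080) - 47*(-15)² - 15*(-2080)) - 9046) = 1/((-3375 + 97760 - 47*225 + 31200) - 9046) = 1/((-3375 + 97760 - 10575 + 31200) - 9046) = 1/(115010 - 9046) = 1/105964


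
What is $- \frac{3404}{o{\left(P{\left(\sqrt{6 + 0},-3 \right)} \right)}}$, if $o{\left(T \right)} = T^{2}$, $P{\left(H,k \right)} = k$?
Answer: $- \frac{3404}{9} \approx -378.22$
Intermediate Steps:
$- \frac{3404}{o{\left(P{\left(\sqrt{6 + 0},-3 \right)} \right)}} = - \frac{3404}{\left(-3\right)^{2}} = - \frac{3404}{9}$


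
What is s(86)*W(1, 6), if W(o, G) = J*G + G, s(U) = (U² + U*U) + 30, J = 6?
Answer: 622524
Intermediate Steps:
s(U) = 30 + 2*U² (s(U) = (U² + U²) + 30 = 2*U² + 30 = 30 + 2*U²)
W(o, G) = 7*G (W(o, G) = 6*G + G = 7*G)
s(86)*W(1, 6) = (30 + 2*86²)*(7*6) = (30 + 2*7396)*42 = (30 + 14792)*42 = 14822*42 = 622524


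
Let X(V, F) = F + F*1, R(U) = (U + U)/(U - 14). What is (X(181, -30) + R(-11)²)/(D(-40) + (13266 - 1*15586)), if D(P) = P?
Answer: 4627/184375 ≈ 0.025096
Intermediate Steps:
R(U) = 2*U/(-14 + U) (R(U) = (2*U)/(-14 + U) = 2*U/(-14 + U))
X(V, F) = 2*F (X(V, F) = F + F = 2*F)
(X(181, -30) + R(-11)²)/(D(-40) + (13266 - 1*15586)) = (2*(-30) + (2*(-11)/(-14 - 11))²)/(-40 + (13266 - 1*15586)) = (-60 + (2*(-11)/(-25))²)/(-40 + (13266 - 15586)) = (-60 + (2*(-11)*(-1/25))²)/(-40 - 2320) = (-60 + (22/25)²)/(-2360) = (-60 + 484/625)*(-1/2360) = -37016/625*(-1/2360) = 4627/184375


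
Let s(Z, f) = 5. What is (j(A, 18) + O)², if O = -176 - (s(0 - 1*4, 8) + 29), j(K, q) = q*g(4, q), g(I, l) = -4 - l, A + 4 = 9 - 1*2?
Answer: 367236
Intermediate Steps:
A = 3 (A = -4 + (9 - 1*2) = -4 + (9 - 2) = -4 + 7 = 3)
j(K, q) = q*(-4 - q)
O = -210 (O = -176 - (5 + 29) = -176 - 1*34 = -176 - 34 = -210)
(j(A, 18) + O)² = (-1*18*(4 + 18) - 210)² = (-1*18*22 - 210)² = (-396 - 210)² = (-606)² = 367236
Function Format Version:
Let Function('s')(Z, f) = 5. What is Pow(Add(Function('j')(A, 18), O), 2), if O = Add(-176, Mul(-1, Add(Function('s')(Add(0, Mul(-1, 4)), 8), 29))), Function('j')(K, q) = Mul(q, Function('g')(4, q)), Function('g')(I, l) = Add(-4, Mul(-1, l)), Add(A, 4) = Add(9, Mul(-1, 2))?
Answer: 367236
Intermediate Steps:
A = 3 (A = Add(-4, Add(9, Mul(-1, 2))) = Add(-4, Add(9, -2)) = Add(-4, 7) = 3)
Function('j')(K, q) = Mul(q, Add(-4, Mul(-1, q)))
O = -210 (O = Add(-176, Mul(-1, Add(5, 29))) = Add(-176, Mul(-1, 34)) = Add(-176, -34) = -210)
Pow(Add(Function('j')(A, 18), O), 2) = Pow(Add(Mul(-1, 18, Add(4, 18)), -210), 2) = Pow(Add(Mul(-1, 18, 22), -210), 2) = Pow(Add(-396, -210), 2) = Pow(-606, 2) = 367236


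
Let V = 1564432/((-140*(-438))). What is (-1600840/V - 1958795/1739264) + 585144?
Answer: 88838640491508517/170060016128 ≈ 5.2240e+5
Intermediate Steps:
V = 195554/7665 (V = 1564432/61320 = 1564432*(1/61320) = 195554/7665 ≈ 25.513)
(-1600840/V - 1958795/1739264) + 585144 = (-1600840/195554/7665 - 1958795/1739264) + 585144 = (-1600840*7665/195554 - 1958795*1/1739264) + 585144 = (-6135219300/97777 - 1958795/1739264) + 585144 = -10670957585693915/170060016128 + 585144 = 88838640491508517/170060016128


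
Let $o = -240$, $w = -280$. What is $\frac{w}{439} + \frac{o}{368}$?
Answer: $- \frac{13025}{10097} \approx -1.29$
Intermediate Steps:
$\frac{w}{439} + \frac{o}{368} = - \frac{280}{439} - \frac{240}{368} = \left(-280\right) \frac{1}{439} - \frac{15}{23} = - \frac{280}{439} - \frac{15}{23} = - \frac{13025}{10097}$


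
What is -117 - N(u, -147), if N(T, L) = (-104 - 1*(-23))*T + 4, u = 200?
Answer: 16079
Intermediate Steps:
N(T, L) = 4 - 81*T (N(T, L) = (-104 + 23)*T + 4 = -81*T + 4 = 4 - 81*T)
-117 - N(u, -147) = -117 - (4 - 81*200) = -117 - (4 - 16200) = -117 - 1*(-16196) = -117 + 16196 = 16079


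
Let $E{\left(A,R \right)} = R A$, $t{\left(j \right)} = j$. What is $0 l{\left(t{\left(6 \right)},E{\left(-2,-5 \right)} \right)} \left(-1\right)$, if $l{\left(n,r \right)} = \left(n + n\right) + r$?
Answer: $0$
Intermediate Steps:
$E{\left(A,R \right)} = A R$
$l{\left(n,r \right)} = r + 2 n$ ($l{\left(n,r \right)} = 2 n + r = r + 2 n$)
$0 l{\left(t{\left(6 \right)},E{\left(-2,-5 \right)} \right)} \left(-1\right) = 0 \left(\left(-2\right) \left(-5\right) + 2 \cdot 6\right) \left(-1\right) = 0 \left(10 + 12\right) \left(-1\right) = 0 \cdot 22 \left(-1\right) = 0 \left(-1\right) = 0$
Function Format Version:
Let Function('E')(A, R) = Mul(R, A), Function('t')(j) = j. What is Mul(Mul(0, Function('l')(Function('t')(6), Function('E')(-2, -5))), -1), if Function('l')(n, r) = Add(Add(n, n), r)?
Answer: 0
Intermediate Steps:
Function('E')(A, R) = Mul(A, R)
Function('l')(n, r) = Add(r, Mul(2, n)) (Function('l')(n, r) = Add(Mul(2, n), r) = Add(r, Mul(2, n)))
Mul(Mul(0, Function('l')(Function('t')(6), Function('E')(-2, -5))), -1) = Mul(Mul(0, Add(Mul(-2, -5), Mul(2, 6))), -1) = Mul(Mul(0, Add(10, 12)), -1) = Mul(Mul(0, 22), -1) = Mul(0, -1) = 0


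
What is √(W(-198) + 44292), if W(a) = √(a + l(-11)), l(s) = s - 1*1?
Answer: √(44292 + I*√210) ≈ 210.46 + 0.0344*I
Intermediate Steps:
l(s) = -1 + s (l(s) = s - 1 = -1 + s)
W(a) = √(-12 + a) (W(a) = √(a + (-1 - 11)) = √(a - 12) = √(-12 + a))
√(W(-198) + 44292) = √(√(-12 - 198) + 44292) = √(√(-210) + 44292) = √(I*√210 + 44292) = √(44292 + I*√210)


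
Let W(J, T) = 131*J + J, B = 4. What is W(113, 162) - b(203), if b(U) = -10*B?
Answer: 14956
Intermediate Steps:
W(J, T) = 132*J
b(U) = -40 (b(U) = -10*4 = -40)
W(113, 162) - b(203) = 132*113 - 1*(-40) = 14916 + 40 = 14956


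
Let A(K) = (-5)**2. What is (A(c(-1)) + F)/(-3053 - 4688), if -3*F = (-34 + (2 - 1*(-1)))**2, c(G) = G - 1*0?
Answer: 886/23223 ≈ 0.038152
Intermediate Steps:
c(G) = G (c(G) = G + 0 = G)
A(K) = 25
F = -961/3 (F = -(-34 + (2 - 1*(-1)))**2/3 = -(-34 + (2 + 1))**2/3 = -(-34 + 3)**2/3 = -1/3*(-31)**2 = -1/3*961 = -961/3 ≈ -320.33)
(A(c(-1)) + F)/(-3053 - 4688) = (25 - 961/3)/(-3053 - 4688) = -886/3/(-7741) = -886/3*(-1/7741) = 886/23223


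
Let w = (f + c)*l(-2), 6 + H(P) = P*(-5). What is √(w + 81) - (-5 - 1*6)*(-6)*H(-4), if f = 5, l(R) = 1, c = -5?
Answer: -915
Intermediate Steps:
H(P) = -6 - 5*P (H(P) = -6 + P*(-5) = -6 - 5*P)
w = 0 (w = (5 - 5)*1 = 0*1 = 0)
√(w + 81) - (-5 - 1*6)*(-6)*H(-4) = √(0 + 81) - (-5 - 1*6)*(-6)*(-6 - 5*(-4)) = √81 - (-5 - 6)*(-6)*(-6 + 20) = 9 - (-11*(-6))*14 = 9 - 66*14 = 9 - 1*924 = 9 - 924 = -915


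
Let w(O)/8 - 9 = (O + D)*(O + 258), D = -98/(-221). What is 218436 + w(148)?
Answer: 154844156/221 ≈ 7.0065e+5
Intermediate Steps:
D = 98/221 (D = -98*(-1/221) = 98/221 ≈ 0.44344)
w(O) = 72 + 8*(258 + O)*(98/221 + O) (w(O) = 72 + 8*((O + 98/221)*(O + 258)) = 72 + 8*((98/221 + O)*(258 + O)) = 72 + 8*((258 + O)*(98/221 + O)) = 72 + 8*(258 + O)*(98/221 + O))
218436 + w(148) = 218436 + (218184/221 + 8*148² + (456928/221)*148) = 218436 + (218184/221 + 8*21904 + 67625344/221) = 218436 + (218184/221 + 175232 + 67625344/221) = 218436 + 106569800/221 = 154844156/221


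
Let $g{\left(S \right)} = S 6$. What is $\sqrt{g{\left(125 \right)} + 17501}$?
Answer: $\sqrt{18251} \approx 135.1$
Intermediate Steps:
$g{\left(S \right)} = 6 S$
$\sqrt{g{\left(125 \right)} + 17501} = \sqrt{6 \cdot 125 + 17501} = \sqrt{750 + 17501} = \sqrt{18251}$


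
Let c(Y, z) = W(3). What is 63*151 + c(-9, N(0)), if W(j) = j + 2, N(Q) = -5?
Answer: 9518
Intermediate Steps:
W(j) = 2 + j
c(Y, z) = 5 (c(Y, z) = 2 + 3 = 5)
63*151 + c(-9, N(0)) = 63*151 + 5 = 9513 + 5 = 9518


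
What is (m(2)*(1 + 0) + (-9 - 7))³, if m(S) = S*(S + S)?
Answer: -512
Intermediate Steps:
m(S) = 2*S² (m(S) = S*(2*S) = 2*S²)
(m(2)*(1 + 0) + (-9 - 7))³ = ((2*2²)*(1 + 0) + (-9 - 7))³ = ((2*4)*1 - 16)³ = (8*1 - 16)³ = (8 - 16)³ = (-8)³ = -512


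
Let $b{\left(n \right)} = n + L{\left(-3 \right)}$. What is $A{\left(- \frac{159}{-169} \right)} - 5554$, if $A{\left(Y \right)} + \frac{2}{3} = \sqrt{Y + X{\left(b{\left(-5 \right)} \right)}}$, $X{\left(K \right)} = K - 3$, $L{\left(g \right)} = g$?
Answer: $- \frac{16664}{3} + \frac{10 i \sqrt{17}}{13} \approx -5554.7 + 3.1716 i$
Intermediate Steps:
$b{\left(n \right)} = -3 + n$ ($b{\left(n \right)} = n - 3 = -3 + n$)
$X{\left(K \right)} = -3 + K$
$A{\left(Y \right)} = - \frac{2}{3} + \sqrt{-11 + Y}$ ($A{\left(Y \right)} = - \frac{2}{3} + \sqrt{Y - 11} = - \frac{2}{3} + \sqrt{-11 + Y}$)
$A{\left(- \frac{159}{-169} \right)} - 5554 = \left(- \frac{2}{3} + \sqrt{-11 - \frac{159}{-169}}\right) - 5554 = \left(- \frac{2}{3} + \sqrt{-11 - - \frac{159}{169}}\right) - 5554 = \left(- \frac{2}{3} + \sqrt{-11 + \frac{159}{169}}\right) - 5554 = \left(- \frac{2}{3} + \sqrt{- \frac{1700}{169}}\right) - 5554 = \left(- \frac{2}{3} + \frac{10 i \sqrt{17}}{13}\right) - 5554 = - \frac{16664}{3} + \frac{10 i \sqrt{17}}{13}$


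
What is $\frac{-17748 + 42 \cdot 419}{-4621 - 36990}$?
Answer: $\frac{150}{41611} \approx 0.0036048$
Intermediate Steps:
$\frac{-17748 + 42 \cdot 419}{-4621 - 36990} = \frac{-17748 + 17598}{-41611} = \left(-150\right) \left(- \frac{1}{41611}\right) = \frac{150}{41611}$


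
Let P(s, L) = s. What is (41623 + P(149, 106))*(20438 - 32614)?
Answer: -508615872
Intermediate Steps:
(41623 + P(149, 106))*(20438 - 32614) = (41623 + 149)*(20438 - 32614) = 41772*(-12176) = -508615872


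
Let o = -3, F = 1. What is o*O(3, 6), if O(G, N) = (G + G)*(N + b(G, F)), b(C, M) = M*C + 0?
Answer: -162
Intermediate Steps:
b(C, M) = C*M (b(C, M) = C*M + 0 = C*M)
O(G, N) = 2*G*(G + N) (O(G, N) = (G + G)*(N + G*1) = (2*G)*(N + G) = (2*G)*(G + N) = 2*G*(G + N))
o*O(3, 6) = -6*3*(3 + 6) = -6*3*9 = -3*54 = -162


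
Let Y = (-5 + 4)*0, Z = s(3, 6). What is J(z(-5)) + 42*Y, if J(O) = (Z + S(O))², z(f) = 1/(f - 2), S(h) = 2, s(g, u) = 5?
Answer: 49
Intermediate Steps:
Z = 5
z(f) = 1/(-2 + f)
J(O) = 49 (J(O) = (5 + 2)² = 7² = 49)
Y = 0 (Y = -1*0 = 0)
J(z(-5)) + 42*Y = 49 + 42*0 = 49 + 0 = 49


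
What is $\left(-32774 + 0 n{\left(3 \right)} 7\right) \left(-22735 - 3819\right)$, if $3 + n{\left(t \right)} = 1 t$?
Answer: $870280796$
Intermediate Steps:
$n{\left(t \right)} = -3 + t$ ($n{\left(t \right)} = -3 + 1 t = -3 + t$)
$\left(-32774 + 0 n{\left(3 \right)} 7\right) \left(-22735 - 3819\right) = \left(-32774 + 0 \left(-3 + 3\right) 7\right) \left(-22735 - 3819\right) = \left(-32774 + 0 \cdot 0 \cdot 7\right) \left(-26554\right) = \left(-32774 + 0 \cdot 7\right) \left(-26554\right) = \left(-32774 + 0\right) \left(-26554\right) = \left(-32774\right) \left(-26554\right) = 870280796$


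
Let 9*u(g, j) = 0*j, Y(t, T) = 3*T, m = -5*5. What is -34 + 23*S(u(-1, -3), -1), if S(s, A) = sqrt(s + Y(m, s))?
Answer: -34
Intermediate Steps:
m = -25
u(g, j) = 0 (u(g, j) = (0*j)/9 = (1/9)*0 = 0)
S(s, A) = 2*sqrt(s) (S(s, A) = sqrt(s + 3*s) = sqrt(4*s) = 2*sqrt(s))
-34 + 23*S(u(-1, -3), -1) = -34 + 23*(2*sqrt(0)) = -34 + 23*(2*0) = -34 + 23*0 = -34 + 0 = -34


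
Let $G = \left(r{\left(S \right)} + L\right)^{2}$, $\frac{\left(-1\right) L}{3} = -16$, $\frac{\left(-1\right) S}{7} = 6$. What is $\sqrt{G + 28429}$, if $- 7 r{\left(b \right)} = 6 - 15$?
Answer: $\frac{\sqrt{1512046}}{7} \approx 175.66$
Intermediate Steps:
$S = -42$ ($S = \left(-7\right) 6 = -42$)
$L = 48$ ($L = \left(-3\right) \left(-16\right) = 48$)
$r{\left(b \right)} = \frac{9}{7}$ ($r{\left(b \right)} = - \frac{6 - 15}{7} = \left(- \frac{1}{7}\right) \left(-9\right) = \frac{9}{7}$)
$G = \frac{119025}{49}$ ($G = \left(\frac{9}{7} + 48\right)^{2} = \left(\frac{345}{7}\right)^{2} = \frac{119025}{49} \approx 2429.1$)
$\sqrt{G + 28429} = \sqrt{\frac{119025}{49} + 28429} = \sqrt{\frac{1512046}{49}} = \frac{\sqrt{1512046}}{7}$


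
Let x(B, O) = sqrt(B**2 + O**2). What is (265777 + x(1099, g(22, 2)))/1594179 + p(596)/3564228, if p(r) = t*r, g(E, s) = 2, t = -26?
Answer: 76882202281/473501452401 + sqrt(1207805)/1594179 ≈ 0.16306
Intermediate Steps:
p(r) = -26*r
(265777 + x(1099, g(22, 2)))/1594179 + p(596)/3564228 = (265777 + sqrt(1099**2 + 2**2))/1594179 - 26*596/3564228 = (265777 + sqrt(1207801 + 4))*(1/1594179) - 15496*1/3564228 = (265777 + sqrt(1207805))*(1/1594179) - 3874/891057 = (265777/1594179 + sqrt(1207805)/1594179) - 3874/891057 = 76882202281/473501452401 + sqrt(1207805)/1594179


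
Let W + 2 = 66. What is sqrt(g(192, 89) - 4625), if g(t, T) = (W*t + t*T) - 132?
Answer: sqrt(24619) ≈ 156.90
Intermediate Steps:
W = 64 (W = -2 + 66 = 64)
g(t, T) = -132 + 64*t + T*t (g(t, T) = (64*t + t*T) - 132 = (64*t + T*t) - 132 = -132 + 64*t + T*t)
sqrt(g(192, 89) - 4625) = sqrt((-132 + 64*192 + 89*192) - 4625) = sqrt((-132 + 12288 + 17088) - 4625) = sqrt(29244 - 4625) = sqrt(24619)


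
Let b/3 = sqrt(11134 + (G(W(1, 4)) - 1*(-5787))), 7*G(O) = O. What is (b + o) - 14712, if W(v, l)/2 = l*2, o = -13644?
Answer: -28356 + 3*sqrt(829241)/7 ≈ -27966.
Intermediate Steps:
W(v, l) = 4*l (W(v, l) = 2*(l*2) = 2*(2*l) = 4*l)
G(O) = O/7
b = 3*sqrt(829241)/7 (b = 3*sqrt(11134 + ((4*4)/7 - 1*(-5787))) = 3*sqrt(11134 + ((1/7)*16 + 5787)) = 3*sqrt(11134 + (16/7 + 5787)) = 3*sqrt(11134 + 40525/7) = 3*sqrt(118463/7) = 3*(sqrt(829241)/7) = 3*sqrt(829241)/7 ≈ 390.27)
(b + o) - 14712 = (3*sqrt(829241)/7 - 13644) - 14712 = (-13644 + 3*sqrt(829241)/7) - 14712 = -28356 + 3*sqrt(829241)/7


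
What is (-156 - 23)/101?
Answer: -179/101 ≈ -1.7723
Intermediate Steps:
(-156 - 23)/101 = -179*1/101 = -179/101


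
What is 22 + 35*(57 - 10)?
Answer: 1667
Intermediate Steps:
22 + 35*(57 - 10) = 22 + 35*47 = 22 + 1645 = 1667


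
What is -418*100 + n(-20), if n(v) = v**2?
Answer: -41400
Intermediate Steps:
-418*100 + n(-20) = -418*100 + (-20)**2 = -41800 + 400 = -41400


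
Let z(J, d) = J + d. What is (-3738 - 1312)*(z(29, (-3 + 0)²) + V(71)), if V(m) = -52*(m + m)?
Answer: 37097300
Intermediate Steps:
V(m) = -104*m
(-3738 - 1312)*(z(29, (-3 + 0)²) + V(71)) = (-3738 - 1312)*((29 + (-3 + 0)²) - 104*71) = -5050*((29 + (-3)²) - 7384) = -5050*((29 + 9) - 7384) = -5050*(38 - 7384) = -5050*(-7346) = 37097300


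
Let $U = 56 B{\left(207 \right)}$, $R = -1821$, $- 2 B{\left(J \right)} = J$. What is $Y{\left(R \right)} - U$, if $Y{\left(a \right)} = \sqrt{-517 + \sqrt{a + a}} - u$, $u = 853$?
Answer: $4943 + \sqrt{-517 + i \sqrt{3642}} \approx 4944.3 + 22.776 i$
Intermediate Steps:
$B{\left(J \right)} = - \frac{J}{2}$
$U = -5796$ ($U = 56 \left(\left(- \frac{1}{2}\right) 207\right) = 56 \left(- \frac{207}{2}\right) = -5796$)
$Y{\left(a \right)} = -853 + \sqrt{-517 + \sqrt{2} \sqrt{a}}$ ($Y{\left(a \right)} = \sqrt{-517 + \sqrt{a + a}} - 853 = \sqrt{-517 + \sqrt{2 a}} - 853 = \sqrt{-517 + \sqrt{2} \sqrt{a}} - 853 = -853 + \sqrt{-517 + \sqrt{2} \sqrt{a}}$)
$Y{\left(R \right)} - U = \left(-853 + \sqrt{-517 + \sqrt{2} \sqrt{-1821}}\right) - -5796 = \left(-853 + \sqrt{-517 + \sqrt{2} i \sqrt{1821}}\right) + 5796 = \left(-853 + \sqrt{-517 + i \sqrt{3642}}\right) + 5796 = 4943 + \sqrt{-517 + i \sqrt{3642}}$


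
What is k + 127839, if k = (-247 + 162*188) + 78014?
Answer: 236062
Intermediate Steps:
k = 108223 (k = (-247 + 30456) + 78014 = 30209 + 78014 = 108223)
k + 127839 = 108223 + 127839 = 236062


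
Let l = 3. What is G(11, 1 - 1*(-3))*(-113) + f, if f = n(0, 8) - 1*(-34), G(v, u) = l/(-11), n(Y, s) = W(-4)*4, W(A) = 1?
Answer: 757/11 ≈ 68.818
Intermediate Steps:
n(Y, s) = 4 (n(Y, s) = 1*4 = 4)
G(v, u) = -3/11 (G(v, u) = 3/(-11) = 3*(-1/11) = -3/11)
f = 38 (f = 4 - 1*(-34) = 4 + 34 = 38)
G(11, 1 - 1*(-3))*(-113) + f = -3/11*(-113) + 38 = 339/11 + 38 = 757/11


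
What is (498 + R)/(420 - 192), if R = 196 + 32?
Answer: 121/38 ≈ 3.1842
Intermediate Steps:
R = 228
(498 + R)/(420 - 192) = (498 + 228)/(420 - 192) = 726/228 = 726*(1/228) = 121/38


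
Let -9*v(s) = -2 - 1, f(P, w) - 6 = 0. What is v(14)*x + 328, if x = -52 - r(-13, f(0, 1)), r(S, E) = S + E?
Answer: 313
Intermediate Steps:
f(P, w) = 6 (f(P, w) = 6 + 0 = 6)
v(s) = ⅓ (v(s) = -(-2 - 1)/9 = -⅑*(-3) = ⅓)
r(S, E) = E + S
x = -45 (x = -52 - (6 - 13) = -52 - 1*(-7) = -52 + 7 = -45)
v(14)*x + 328 = (⅓)*(-45) + 328 = -15 + 328 = 313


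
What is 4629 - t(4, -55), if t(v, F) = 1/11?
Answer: 50918/11 ≈ 4628.9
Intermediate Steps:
t(v, F) = 1/11
4629 - t(4, -55) = 4629 - 1*1/11 = 4629 - 1/11 = 50918/11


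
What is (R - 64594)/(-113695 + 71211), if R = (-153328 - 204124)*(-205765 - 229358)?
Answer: -77767761001/21242 ≈ -3.6610e+6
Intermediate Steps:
R = 155535586596 (R = -357452*(-435123) = 155535586596)
(R - 64594)/(-113695 + 71211) = (155535586596 - 64594)/(-113695 + 71211) = 155535522002/(-42484) = 155535522002*(-1/42484) = -77767761001/21242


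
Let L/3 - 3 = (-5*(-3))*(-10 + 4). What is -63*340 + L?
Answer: -21681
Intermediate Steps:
L = -261 (L = 9 + 3*((-5*(-3))*(-10 + 4)) = 9 + 3*(15*(-6)) = 9 + 3*(-90) = 9 - 270 = -261)
-63*340 + L = -63*340 - 261 = -21420 - 261 = -21681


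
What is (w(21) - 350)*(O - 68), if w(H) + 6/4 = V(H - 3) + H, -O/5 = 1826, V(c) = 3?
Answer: 3012345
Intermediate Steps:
O = -9130 (O = -5*1826 = -9130)
w(H) = 3/2 + H (w(H) = -3/2 + (3 + H) = 3/2 + H)
(w(21) - 350)*(O - 68) = ((3/2 + 21) - 350)*(-9130 - 68) = (45/2 - 350)*(-9198) = -655/2*(-9198) = 3012345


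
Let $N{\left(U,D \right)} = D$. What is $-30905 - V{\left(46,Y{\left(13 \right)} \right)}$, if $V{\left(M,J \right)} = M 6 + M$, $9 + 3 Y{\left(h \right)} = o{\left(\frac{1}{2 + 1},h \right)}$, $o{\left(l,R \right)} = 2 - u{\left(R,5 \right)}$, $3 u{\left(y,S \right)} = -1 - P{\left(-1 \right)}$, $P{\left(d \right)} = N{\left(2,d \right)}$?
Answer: $-31227$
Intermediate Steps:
$P{\left(d \right)} = d$
$u{\left(y,S \right)} = 0$ ($u{\left(y,S \right)} = \frac{-1 - -1}{3} = \frac{-1 + 1}{3} = \frac{1}{3} \cdot 0 = 0$)
$o{\left(l,R \right)} = 2$ ($o{\left(l,R \right)} = 2 - 0 = 2 + 0 = 2$)
$Y{\left(h \right)} = - \frac{7}{3}$ ($Y{\left(h \right)} = -3 + \frac{1}{3} \cdot 2 = -3 + \frac{2}{3} = - \frac{7}{3}$)
$V{\left(M,J \right)} = 7 M$ ($V{\left(M,J \right)} = 6 M + M = 7 M$)
$-30905 - V{\left(46,Y{\left(13 \right)} \right)} = -30905 - 7 \cdot 46 = -30905 - 322 = -31227$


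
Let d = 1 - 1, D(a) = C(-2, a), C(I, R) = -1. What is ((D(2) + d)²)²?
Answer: 1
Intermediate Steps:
D(a) = -1
d = 0
((D(2) + d)²)² = ((-1 + 0)²)² = ((-1)²)² = 1² = 1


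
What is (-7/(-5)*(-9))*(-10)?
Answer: 126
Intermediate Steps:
(-7/(-5)*(-9))*(-10) = (-7*(-1/5)*(-9))*(-10) = ((7/5)*(-9))*(-10) = -63/5*(-10) = 126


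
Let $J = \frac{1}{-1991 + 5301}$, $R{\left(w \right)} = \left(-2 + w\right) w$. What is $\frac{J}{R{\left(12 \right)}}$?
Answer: $\frac{1}{397200} \approx 2.5176 \cdot 10^{-6}$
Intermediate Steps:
$R{\left(w \right)} = w \left(-2 + w\right)$
$J = \frac{1}{3310} \approx 0.00030211$
$\frac{J}{R{\left(12 \right)}} = \frac{1}{3310 \cdot 12 \left(-2 + 12\right)} = \frac{1}{3310 \cdot 12 \cdot 10} = \frac{1}{3310 \cdot 120} = \frac{1}{3310} \cdot \frac{1}{120} = \frac{1}{397200}$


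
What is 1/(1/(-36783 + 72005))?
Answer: 35222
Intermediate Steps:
1/(1/(-36783 + 72005)) = 1/(1/35222) = 35222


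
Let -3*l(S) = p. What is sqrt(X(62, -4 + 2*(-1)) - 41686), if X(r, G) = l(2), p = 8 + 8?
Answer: I*sqrt(375222)/3 ≈ 204.18*I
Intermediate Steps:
p = 16
l(S) = -16/3 (l(S) = -1/3*16 = -16/3)
X(r, G) = -16/3
sqrt(X(62, -4 + 2*(-1)) - 41686) = sqrt(-16/3 - 41686) = sqrt(-125074/3) = I*sqrt(375222)/3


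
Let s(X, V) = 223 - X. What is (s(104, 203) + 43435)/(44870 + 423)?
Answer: 43554/45293 ≈ 0.96161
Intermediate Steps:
(s(104, 203) + 43435)/(44870 + 423) = ((223 - 1*104) + 43435)/(44870 + 423) = ((223 - 104) + 43435)/45293 = (119 + 43435)*(1/45293) = 43554*(1/45293) = 43554/45293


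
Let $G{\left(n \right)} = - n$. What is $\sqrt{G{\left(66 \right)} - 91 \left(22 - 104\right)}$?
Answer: $86$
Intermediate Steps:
$\sqrt{G{\left(66 \right)} - 91 \left(22 - 104\right)} = \sqrt{\left(-1\right) 66 - 91 \left(22 - 104\right)} = \sqrt{-66 - -7462} = \sqrt{-66 + 7462} = \sqrt{7396} = 86$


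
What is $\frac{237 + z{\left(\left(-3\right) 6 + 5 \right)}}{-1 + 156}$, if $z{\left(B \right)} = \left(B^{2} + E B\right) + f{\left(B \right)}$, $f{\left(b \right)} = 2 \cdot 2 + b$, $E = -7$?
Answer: $\frac{488}{155} \approx 3.1484$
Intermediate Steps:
$f{\left(b \right)} = 4 + b$
$z{\left(B \right)} = 4 + B^{2} - 6 B$ ($z{\left(B \right)} = \left(B^{2} - 7 B\right) + \left(4 + B\right) = 4 + B^{2} - 6 B$)
$\frac{237 + z{\left(\left(-3\right) 6 + 5 \right)}}{-1 + 156} = \frac{237 + \left(4 + \left(\left(-3\right) 6 + 5\right)^{2} - 6 \left(\left(-3\right) 6 + 5\right)\right)}{-1 + 156} = \frac{237 + \left(4 + \left(-18 + 5\right)^{2} - 6 \left(-18 + 5\right)\right)}{155} = \left(237 + \left(4 + \left(-13\right)^{2} - -78\right)\right) \frac{1}{155} = \left(237 + \left(4 + 169 + 78\right)\right) \frac{1}{155} = \left(237 + 251\right) \frac{1}{155} = 488 \cdot \frac{1}{155} = \frac{488}{155}$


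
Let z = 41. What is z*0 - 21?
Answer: -21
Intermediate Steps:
z*0 - 21 = 41*0 - 21 = 0 - 21 = -21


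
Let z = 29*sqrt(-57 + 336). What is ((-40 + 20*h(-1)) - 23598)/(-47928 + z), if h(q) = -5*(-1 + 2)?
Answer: 379238288/765619515 + 688402*sqrt(31)/765619515 ≈ 0.50034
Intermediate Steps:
h(q) = -5 (h(q) = -5*1 = -5)
z = 87*sqrt(31) (z = 29*sqrt(279) = 29*(3*sqrt(31)) = 87*sqrt(31) ≈ 484.40)
((-40 + 20*h(-1)) - 23598)/(-47928 + z) = ((-40 + 20*(-5)) - 23598)/(-47928 + 87*sqrt(31)) = ((-40 - 100) - 23598)/(-47928 + 87*sqrt(31)) = (-140 - 23598)/(-47928 + 87*sqrt(31)) = -23738/(-47928 + 87*sqrt(31))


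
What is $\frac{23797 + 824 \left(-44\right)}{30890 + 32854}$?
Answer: $- \frac{4153}{21248} \approx -0.19545$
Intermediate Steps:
$\frac{23797 + 824 \left(-44\right)}{30890 + 32854} = \frac{23797 - 36256}{63744} = \left(-12459\right) \frac{1}{63744} = - \frac{4153}{21248}$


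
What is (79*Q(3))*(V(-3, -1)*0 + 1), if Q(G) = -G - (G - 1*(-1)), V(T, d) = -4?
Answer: -553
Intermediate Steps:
Q(G) = -1 - 2*G (Q(G) = -G - (G + 1) = -G - (1 + G) = -G + (-1 - G) = -1 - 2*G)
(79*Q(3))*(V(-3, -1)*0 + 1) = (79*(-1 - 2*3))*(-4*0 + 1) = (79*(-1 - 6))*(0 + 1) = (79*(-7))*1 = -553*1 = -553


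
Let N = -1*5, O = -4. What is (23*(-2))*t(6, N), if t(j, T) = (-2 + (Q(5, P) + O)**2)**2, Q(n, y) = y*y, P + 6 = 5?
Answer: -2254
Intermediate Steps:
P = -1 (P = -6 + 5 = -1)
N = -5
Q(n, y) = y**2
t(j, T) = 49 (t(j, T) = (-2 + ((-1)**2 - 4)**2)**2 = (-2 + (1 - 4)**2)**2 = (-2 + (-3)**2)**2 = (-2 + 9)**2 = 7**2 = 49)
(23*(-2))*t(6, N) = (23*(-2))*49 = -46*49 = -2254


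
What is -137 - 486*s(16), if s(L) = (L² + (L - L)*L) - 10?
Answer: -119693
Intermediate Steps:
s(L) = -10 + L² (s(L) = (L² + 0*L) - 10 = (L² + 0) - 10 = L² - 10 = -10 + L²)
-137 - 486*s(16) = -137 - 486*(-10 + 16²) = -137 - 486*(-10 + 256) = -137 - 486*246 = -137 - 119556 = -119693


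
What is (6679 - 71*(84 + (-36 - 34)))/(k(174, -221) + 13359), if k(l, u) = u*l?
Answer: -379/1673 ≈ -0.22654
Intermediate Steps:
k(l, u) = l*u
(6679 - 71*(84 + (-36 - 34)))/(k(174, -221) + 13359) = (6679 - 71*(84 + (-36 - 34)))/(174*(-221) + 13359) = (6679 - 71*(84 - 70))/(-38454 + 13359) = (6679 - 71*14)/(-25095) = (6679 - 994)*(-1/25095) = 5685*(-1/25095) = -379/1673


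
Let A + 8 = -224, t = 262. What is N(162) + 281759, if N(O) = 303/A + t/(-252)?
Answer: 4118155259/14616 ≈ 2.8176e+5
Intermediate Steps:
A = -232 (A = -8 - 224 = -232)
N(O) = -34285/14616 (N(O) = 303/(-232) + 262/(-252) = 303*(-1/232) + 262*(-1/252) = -303/232 - 131/126 = -34285/14616)
N(162) + 281759 = -34285/14616 + 281759 = 4118155259/14616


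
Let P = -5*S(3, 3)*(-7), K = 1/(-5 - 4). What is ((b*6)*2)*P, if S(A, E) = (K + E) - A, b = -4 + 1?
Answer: 140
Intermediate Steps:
b = -3
K = -⅑ (K = 1/(-9) = -⅑ ≈ -0.11111)
S(A, E) = -⅑ + E - A (S(A, E) = (-⅑ + E) - A = -⅑ + E - A)
P = -35/9 (P = -5*(-⅑ + 3 - 1*3)*(-7) = -5*(-⅑ + 3 - 3)*(-7) = -5*(-⅑)*(-7) = (5/9)*(-7) = -35/9 ≈ -3.8889)
((b*6)*2)*P = (-3*6*2)*(-35/9) = -18*2*(-35/9) = -36*(-35/9) = 140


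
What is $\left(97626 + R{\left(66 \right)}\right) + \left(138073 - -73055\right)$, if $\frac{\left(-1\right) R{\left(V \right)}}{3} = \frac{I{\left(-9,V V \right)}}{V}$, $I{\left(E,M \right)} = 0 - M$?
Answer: $308952$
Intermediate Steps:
$I{\left(E,M \right)} = - M$
$R{\left(V \right)} = 3 V$ ($R{\left(V \right)} = - 3 \frac{\left(-1\right) V V}{V} = - 3 \frac{\left(-1\right) V^{2}}{V} = - 3 \left(- V\right) = 3 V$)
$\left(97626 + R{\left(66 \right)}\right) + \left(138073 - -73055\right) = \left(97626 + 3 \cdot 66\right) + \left(138073 - -73055\right) = \left(97626 + 198\right) + \left(138073 + 73055\right) = 97824 + 211128 = 308952$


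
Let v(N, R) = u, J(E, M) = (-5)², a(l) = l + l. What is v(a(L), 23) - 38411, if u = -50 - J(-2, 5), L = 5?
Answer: -38486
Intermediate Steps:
a(l) = 2*l
J(E, M) = 25
u = -75 (u = -50 - 1*25 = -50 - 25 = -75)
v(N, R) = -75
v(a(L), 23) - 38411 = -75 - 38411 = -38486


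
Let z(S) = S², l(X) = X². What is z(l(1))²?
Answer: 1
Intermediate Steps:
z(l(1))² = ((1²)²)² = (1²)² = 1² = 1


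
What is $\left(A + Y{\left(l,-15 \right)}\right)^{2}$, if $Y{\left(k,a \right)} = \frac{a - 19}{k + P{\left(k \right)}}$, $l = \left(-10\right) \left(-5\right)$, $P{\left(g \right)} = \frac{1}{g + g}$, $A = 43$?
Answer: $\frac{44792759449}{25010001} \approx 1791.0$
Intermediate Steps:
$P{\left(g \right)} = \frac{1}{2 g}$
$l = 50$
$Y{\left(k,a \right)} = \frac{-19 + a}{k + \frac{1}{2 k}}$ ($Y{\left(k,a \right)} = \frac{a - 19}{k + \frac{1}{2 k}} = \frac{-19 + a}{k + \frac{1}{2 k}}$)
$\left(A + Y{\left(l,-15 \right)}\right)^{2} = \left(43 + 2 \cdot 50 \frac{1}{1 + 2 \cdot 50^{2}} \left(-19 - 15\right)\right)^{2} = \left(43 + 2 \cdot 50 \frac{1}{1 + 2 \cdot 2500} \left(-34\right)\right)^{2} = \left(43 + 2 \cdot 50 \frac{1}{1 + 5000} \left(-34\right)\right)^{2} = \left(43 + 2 \cdot 50 \cdot \frac{1}{5001} \left(-34\right)\right)^{2} = \left(43 - \frac{3400}{5001}\right)^{2} = \left(\frac{211643}{5001}\right)^{2} = \frac{44792759449}{25010001}$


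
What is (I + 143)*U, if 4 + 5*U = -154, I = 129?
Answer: -42976/5 ≈ -8595.2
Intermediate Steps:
U = -158/5 (U = -4/5 + (1/5)*(-154) = -4/5 - 154/5 = -158/5 ≈ -31.600)
(I + 143)*U = (129 + 143)*(-158/5) = 272*(-158/5) = -42976/5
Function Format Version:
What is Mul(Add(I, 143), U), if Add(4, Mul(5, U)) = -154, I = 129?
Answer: Rational(-42976, 5) ≈ -8595.2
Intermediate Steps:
U = Rational(-158, 5) (U = Add(Rational(-4, 5), Mul(Rational(1, 5), -154)) = Add(Rational(-4, 5), Rational(-154, 5)) = Rational(-158, 5) ≈ -31.600)
Mul(Add(I, 143), U) = Mul(Add(129, 143), Rational(-158, 5)) = Mul(272, Rational(-158, 5)) = Rational(-42976, 5)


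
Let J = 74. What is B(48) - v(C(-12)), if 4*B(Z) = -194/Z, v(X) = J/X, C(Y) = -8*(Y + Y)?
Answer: -67/48 ≈ -1.3958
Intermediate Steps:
C(Y) = -16*Y
v(X) = 74/X
B(Z) = -97/(2*Z) (B(Z) = (-194/Z)/4 = -97/(2*Z))
B(48) - v(C(-12)) = -97/2/48 - 74/((-16*(-12))) = -97/2*1/48 - 74/192 = -97/96 - 74/192 = -97/96 - 1*37/96 = -97/96 - 37/96 = -67/48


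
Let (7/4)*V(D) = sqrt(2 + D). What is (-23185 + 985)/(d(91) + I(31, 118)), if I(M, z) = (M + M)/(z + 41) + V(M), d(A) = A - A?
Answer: 72456300/88919 - 106180200*sqrt(33)/88919 ≈ -6044.9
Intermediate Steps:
V(D) = 4*sqrt(2 + D)/7
d(A) = 0
I(M, z) = 4*sqrt(2 + M)/7 + 2*M/(41 + z) (I(M, z) = (M + M)/(z + 41) + 4*sqrt(2 + M)/7 = (2*M)/(41 + z) + 4*sqrt(2 + M)/7 = 2*M/(41 + z) + 4*sqrt(2 + M)/7 = 4*sqrt(2 + M)/7 + 2*M/(41 + z))
(-23185 + 985)/(d(91) + I(31, 118)) = (-23185 + 985)/(0 + 2*(7*31 + 82*sqrt(2 + 31) + 2*118*sqrt(2 + 31))/(7*(41 + 118))) = -22200/(0 + (2/7)*(217 + 82*sqrt(33) + 2*118*sqrt(33))/159) = -22200/(0 + (2/7)*(1/159)*(217 + 82*sqrt(33) + 236*sqrt(33))) = -22200/(0 + (2/7)*(1/159)*(217 + 318*sqrt(33))) = -22200/(0 + (62/159 + 4*sqrt(33)/7)) = -22200/(62/159 + 4*sqrt(33)/7)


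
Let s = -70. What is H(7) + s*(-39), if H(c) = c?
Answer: 2737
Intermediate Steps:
H(7) + s*(-39) = 7 - 70*(-39) = 7 + 2730 = 2737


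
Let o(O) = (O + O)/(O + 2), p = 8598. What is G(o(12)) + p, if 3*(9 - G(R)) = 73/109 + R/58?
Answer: 571325794/66381 ≈ 8606.8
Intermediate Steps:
o(O) = 2*O/(2 + O) (o(O) = (2*O)/(2 + O) = 2*O/(2 + O))
G(R) = 2870/327 - R/174 (G(R) = 9 - (73/109 + R/58)/3 = 9 + (-73/327 - R/174) = 2870/327 - R/174)
G(o(12)) + p = (2870/327 - 12/(87*(2 + 12))) + 8598 = (2870/327 - 12/(87*14)) + 8598 = (2870/327 - 1/174*12/7) + 8598 = (2870/327 - 2/203) + 8598 = 581956/66381 + 8598 = 571325794/66381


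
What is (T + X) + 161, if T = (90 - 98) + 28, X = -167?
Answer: 14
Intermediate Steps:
T = 20 (T = -8 + 28 = 20)
(T + X) + 161 = (20 - 167) + 161 = -147 + 161 = 14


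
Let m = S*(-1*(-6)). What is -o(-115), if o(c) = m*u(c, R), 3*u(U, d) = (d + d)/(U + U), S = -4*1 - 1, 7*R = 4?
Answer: -8/161 ≈ -0.049689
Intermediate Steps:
R = 4/7 (R = (⅐)*4 = 4/7 ≈ 0.57143)
S = -5 (S = -4 - 1 = -5)
u(U, d) = d/(3*U) (u(U, d) = ((d + d)/(U + U))/3 = ((2*d)/((2*U)))/3 = ((2*d)*(1/(2*U)))/3 = (d/U)/3 = d/(3*U))
m = -30 (m = -(-5)*(-6) = -5*6 = -30)
o(c) = -40/(7*c) (o(c) = -10*4/(7*c) = -40/(7*c))
-o(-115) = -(-40)/(7*(-115)) = -(-40)*(-1)/(7*115) = -1*8/161 = -8/161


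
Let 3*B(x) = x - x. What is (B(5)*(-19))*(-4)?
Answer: 0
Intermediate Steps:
B(x) = 0 (B(x) = (x - x)/3 = (1/3)*0 = 0)
(B(5)*(-19))*(-4) = (0*(-19))*(-4) = 0*(-4) = 0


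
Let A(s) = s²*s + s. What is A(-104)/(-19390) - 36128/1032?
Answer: 28777816/1250655 ≈ 23.010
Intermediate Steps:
A(s) = s + s³ (A(s) = s³ + s = s + s³)
A(-104)/(-19390) - 36128/1032 = (-104 + (-104)³)/(-19390) - 36128/1032 = (-104 - 1124864)*(-1/19390) - 36128*1/1032 = -1124968*(-1/19390) - 4516/129 = 562484/9695 - 4516/129 = 28777816/1250655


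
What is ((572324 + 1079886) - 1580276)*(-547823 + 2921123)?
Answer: 170720962200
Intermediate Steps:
((572324 + 1079886) - 1580276)*(-547823 + 2921123) = (1652210 - 1580276)*2373300 = 71934*2373300 = 170720962200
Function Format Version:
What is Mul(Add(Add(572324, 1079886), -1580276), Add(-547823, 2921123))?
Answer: 170720962200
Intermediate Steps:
Mul(Add(Add(572324, 1079886), -1580276), Add(-547823, 2921123)) = Mul(Add(1652210, -1580276), 2373300) = Mul(71934, 2373300) = 170720962200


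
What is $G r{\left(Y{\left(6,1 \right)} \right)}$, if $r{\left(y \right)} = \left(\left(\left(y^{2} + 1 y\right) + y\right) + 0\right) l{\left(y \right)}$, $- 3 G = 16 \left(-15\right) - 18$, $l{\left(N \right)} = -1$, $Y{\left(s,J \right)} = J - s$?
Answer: $-1290$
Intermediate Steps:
$G = 86$ ($G = - \frac{16 \left(-15\right) - 18}{3} = - \frac{-240 - 18}{3} = \left(- \frac{1}{3}\right) \left(-258\right) = 86$)
$r{\left(y \right)} = - y^{2} - 2 y$ ($r{\left(y \right)} = \left(\left(\left(y^{2} + 1 y\right) + y\right) + 0\right) \left(-1\right) = \left(\left(\left(y^{2} + y\right) + y\right) + 0\right) \left(-1\right) = \left(\left(\left(y + y^{2}\right) + y\right) + 0\right) \left(-1\right) = \left(\left(y^{2} + 2 y\right) + 0\right) \left(-1\right) = \left(y^{2} + 2 y\right) \left(-1\right) = - y^{2} - 2 y$)
$G r{\left(Y{\left(6,1 \right)} \right)} = 86 \left(- \left(1 - 6\right) \left(2 + \left(1 - 6\right)\right)\right) = 86 \left(\left(-1\right) \left(-5\right) \left(2 - 5\right)\right) = 86 \left(\left(-1\right) \left(-5\right) \left(-3\right)\right) = 86 \left(-15\right) = -1290$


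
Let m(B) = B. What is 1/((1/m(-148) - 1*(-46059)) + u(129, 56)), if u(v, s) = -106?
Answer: 148/6801043 ≈ 2.1761e-5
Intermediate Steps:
1/((1/m(-148) - 1*(-46059)) + u(129, 56)) = 1/((1/(-148) - 1*(-46059)) - 106) = 1/((-1/148 + 46059) - 106) = 1/(6816731/148 - 106) = 1/(6801043/148) = 148/6801043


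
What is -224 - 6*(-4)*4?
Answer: -128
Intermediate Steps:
-224 - 6*(-4)*4 = -224 - (-24)*4 = -224 - 1*(-96) = -224 + 96 = -128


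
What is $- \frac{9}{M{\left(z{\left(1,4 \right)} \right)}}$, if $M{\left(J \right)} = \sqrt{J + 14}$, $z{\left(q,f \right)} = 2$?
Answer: $- \frac{9}{4} \approx -2.25$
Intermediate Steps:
$M{\left(J \right)} = \sqrt{14 + J}$
$- \frac{9}{M{\left(z{\left(1,4 \right)} \right)}} = - \frac{9}{\sqrt{14 + 2}} = - \frac{9}{\sqrt{16}} = - \frac{9}{4}$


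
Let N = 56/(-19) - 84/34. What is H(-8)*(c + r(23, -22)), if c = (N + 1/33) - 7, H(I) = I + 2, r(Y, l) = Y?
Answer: -226234/3553 ≈ -63.674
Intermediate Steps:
N = -1750/323 (N = 56*(-1/19) - 84*1/34 = -56/19 - 42/17 = -1750/323 ≈ -5.4180)
H(I) = 2 + I
c = -132040/10659 (c = (-1750/323 + 1/33) - 7 = -57427/10659 - 7 = -132040/10659 ≈ -12.388)
H(-8)*(c + r(23, -22)) = (2 - 8)*(-132040/10659 + 23) = -6*113117/10659 = -226234/3553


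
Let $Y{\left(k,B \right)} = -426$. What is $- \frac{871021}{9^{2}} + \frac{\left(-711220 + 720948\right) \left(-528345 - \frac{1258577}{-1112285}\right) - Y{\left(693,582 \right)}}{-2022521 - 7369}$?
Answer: $- \frac{250590171111685966}{30480518681775} \approx -8221.3$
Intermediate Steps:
$- \frac{871021}{9^{2}} + \frac{\left(-711220 + 720948\right) \left(-528345 - \frac{1258577}{-1112285}\right) - Y{\left(693,582 \right)}}{-2022521 - 7369} = - \frac{871021}{9^{2}} + \frac{\left(-711220 + 720948\right) \left(-528345 - \frac{1258577}{-1112285}\right) - -426}{-2022521 - 7369} = - \frac{871021}{81} + \frac{9728 \left(-528345 - - \frac{1258577}{1112285}\right) + 426}{-2022521 - 7369} = \left(-871021\right) \frac{1}{81} + \frac{9728 \left(-528345 + \frac{1258577}{1112285}\right) + 426}{-2029890} = - \frac{871021}{81} + \left(9728 \left(- \frac{587668959748}{1112285}\right) + 426\right) \left(- \frac{1}{2029890}\right) = - \frac{871021}{81} + \left(- \frac{5716843640428544}{1112285} + 426\right) \left(- \frac{1}{2029890}\right) = - \frac{871021}{81} - - \frac{2858421583297567}{1128908099325} = - \frac{871021}{81} + \frac{2858421583297567}{1128908099325} = - \frac{250590171111685966}{30480518681775}$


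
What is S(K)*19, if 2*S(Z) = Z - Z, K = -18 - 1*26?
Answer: 0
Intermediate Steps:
K = -44 (K = -18 - 26 = -44)
S(Z) = 0 (S(Z) = (Z - Z)/2 = (½)*0 = 0)
S(K)*19 = 0*19 = 0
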